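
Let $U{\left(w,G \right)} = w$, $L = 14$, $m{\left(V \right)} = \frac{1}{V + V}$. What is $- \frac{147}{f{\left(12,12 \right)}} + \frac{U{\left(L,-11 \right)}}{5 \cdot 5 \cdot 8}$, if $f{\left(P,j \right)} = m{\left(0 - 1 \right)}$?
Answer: $\frac{29407}{100} \approx 294.07$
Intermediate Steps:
$m{\left(V \right)} = \frac{1}{2 V}$
$f{\left(P,j \right)} = - \frac{1}{2}$ ($f{\left(P,j \right)} = \frac{1}{2 \left(0 - 1\right)} = \frac{1}{2 \left(-1\right)} = \frac{1}{2} \left(-1\right) = - \frac{1}{2}$)
$- \frac{147}{f{\left(12,12 \right)}} + \frac{U{\left(L,-11 \right)}}{5 \cdot 5 \cdot 8} = - \frac{147}{- \frac{1}{2}} + \frac{14}{5 \cdot 5 \cdot 8} = \left(-147\right) \left(-2\right) + \frac{14}{25 \cdot 8} = 294 + \frac{14}{200} = 294 + 14 \cdot \frac{1}{200} = 294 + \frac{7}{100} = \frac{29407}{100}$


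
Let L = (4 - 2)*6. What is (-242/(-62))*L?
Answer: 1452/31 ≈ 46.839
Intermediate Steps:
L = 12 (L = 2*6 = 12)
(-242/(-62))*L = -242/(-62)*12 = -242*(-1)/62*12 = -11*(-11/31)*12 = (121/31)*12 = 1452/31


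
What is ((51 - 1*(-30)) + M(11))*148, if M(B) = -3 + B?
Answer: 13172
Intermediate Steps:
((51 - 1*(-30)) + M(11))*148 = ((51 - 1*(-30)) + (-3 + 11))*148 = ((51 + 30) + 8)*148 = (81 + 8)*148 = 89*148 = 13172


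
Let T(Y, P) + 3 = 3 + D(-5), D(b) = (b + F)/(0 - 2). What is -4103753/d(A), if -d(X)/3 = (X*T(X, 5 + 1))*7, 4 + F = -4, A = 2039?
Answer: 8207506/556647 ≈ 14.745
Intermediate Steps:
F = -8 (F = -4 - 4 = -8)
D(b) = 4 - b/2 (D(b) = (b - 8)/(0 - 2) = (-8 + b)/(-2) = (-8 + b)*(-1/2) = 4 - b/2)
T(Y, P) = 13/2 (T(Y, P) = -3 + (3 + (4 - 1/2*(-5))) = -3 + (3 + (4 + 5/2)) = -3 + (3 + 13/2) = -3 + 19/2 = 13/2)
d(X) = -273*X/2 (d(X) = -3*X*(13/2)*7 = -3*13*X/2*7 = -273*X/2)
-4103753/d(A) = -4103753/((-273/2*2039)) = -4103753/(-556647/2) = -4103753*(-2/556647) = 8207506/556647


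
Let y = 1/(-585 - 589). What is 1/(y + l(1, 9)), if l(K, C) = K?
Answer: 1174/1173 ≈ 1.0009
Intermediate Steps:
y = -1/1174 (y = 1/(-1174) = -1/1174 ≈ -0.00085179)
1/(y + l(1, 9)) = 1/(-1/1174 + 1) = 1/(1173/1174) = 1174/1173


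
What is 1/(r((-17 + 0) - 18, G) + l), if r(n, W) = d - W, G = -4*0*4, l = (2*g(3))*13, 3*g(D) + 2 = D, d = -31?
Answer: -3/67 ≈ -0.044776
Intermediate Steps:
g(D) = -⅔ + D/3
l = 26/3 (l = (2*(-⅔ + (⅓)*3))*13 = (2*(-⅔ + 1))*13 = (2*(⅓))*13 = (⅔)*13 = 26/3 ≈ 8.6667)
G = 0 (G = 0*4 = 0)
r(n, W) = -31 - W
1/(r((-17 + 0) - 18, G) + l) = 1/((-31 - 1*0) + 26/3) = 1/((-31 + 0) + 26/3) = 1/(-31 + 26/3) = 1/(-67/3) = -3/67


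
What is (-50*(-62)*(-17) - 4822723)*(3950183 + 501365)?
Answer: -21703179504804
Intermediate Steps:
(-50*(-62)*(-17) - 4822723)*(3950183 + 501365) = (3100*(-17) - 4822723)*4451548 = (-52700 - 4822723)*4451548 = -4875423*4451548 = -21703179504804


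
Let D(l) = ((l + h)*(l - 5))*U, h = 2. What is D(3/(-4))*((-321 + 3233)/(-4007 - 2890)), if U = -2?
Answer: -41860/6897 ≈ -6.0693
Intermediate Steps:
D(l) = -2*(-5 + l)*(2 + l) (D(l) = ((l + 2)*(l - 5))*(-2) = ((2 + l)*(-5 + l))*(-2) = ((-5 + l)*(2 + l))*(-2) = -2*(-5 + l)*(2 + l))
D(3/(-4))*((-321 + 3233)/(-4007 - 2890)) = (20 - 2*(3/(-4))**2 + 6*(3/(-4)))*((-321 + 3233)/(-4007 - 2890)) = (20 - 2*(3*(-1/4))**2 + 6*(3*(-1/4)))*(2912/(-6897)) = (20 - 2*(-3/4)**2 + 6*(-3/4))*(2912*(-1/6897)) = (20 - 2*9/16 - 9/2)*(-2912/6897) = (20 - 9/8 - 9/2)*(-2912/6897) = (115/8)*(-2912/6897) = -41860/6897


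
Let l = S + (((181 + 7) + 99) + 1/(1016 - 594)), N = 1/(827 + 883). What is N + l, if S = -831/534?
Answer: 9166292519/32112090 ≈ 285.45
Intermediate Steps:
S = -277/178 (S = -831*1/534 = -277/178 ≈ -1.5562)
N = 1/1710 ≈ 0.00058480
l = 5360394/18779 (l = -277/178 + (((181 + 7) + 99) + 1/(1016 - 594)) = -277/178 + ((188 + 99) + 1/422) = -277/178 + (287 + 1/422) = -277/178 + 121115/422 = 5360394/18779 ≈ 285.45)
N + l = 1/1710 + 5360394/18779 = 9166292519/32112090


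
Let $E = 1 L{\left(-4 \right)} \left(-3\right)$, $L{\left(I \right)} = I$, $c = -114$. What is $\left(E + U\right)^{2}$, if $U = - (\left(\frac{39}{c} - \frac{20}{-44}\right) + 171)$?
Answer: $\frac{4423447081}{174724} \approx 25317.0$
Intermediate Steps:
$U = - \frac{71525}{418}$ ($U = - (\left(\frac{39}{-114} - \frac{20}{-44}\right) + 171) = - (\left(39 \left(- \frac{1}{114}\right) - - \frac{5}{11}\right) + 171) = - (\left(- \frac{13}{38} + \frac{5}{11}\right) + 171) = - (\frac{47}{418} + 171) = \left(-1\right) \frac{71525}{418} = - \frac{71525}{418} \approx -171.11$)
$E = 12$ ($E = 1 \left(-4\right) \left(-3\right) = \left(-4\right) \left(-3\right) = 12$)
$\left(E + U\right)^{2} = \left(12 - \frac{71525}{418}\right)^{2} = \left(- \frac{66509}{418}\right)^{2} = \frac{4423447081}{174724}$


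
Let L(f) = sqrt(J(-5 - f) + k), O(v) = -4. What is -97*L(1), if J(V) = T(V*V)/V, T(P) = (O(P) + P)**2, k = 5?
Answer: -97*I*sqrt(1491)/3 ≈ -1248.5*I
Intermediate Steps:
T(P) = (-4 + P)**2
J(V) = (-4 + V**2)**2/V (J(V) = (-4 + V*V)**2/V = (-4 + V**2)**2/V)
L(f) = sqrt(5 + (-4 + (-5 - f)**2)**2/(-5 - f)) (L(f) = sqrt((-4 + (-5 - f)**2)**2/(-5 - f) + 5) = sqrt(5 + (-4 + (-5 - f)**2)**2/(-5 - f)))
-97*L(1) = -97*sqrt(25 - (-4 + (5 + 1)**2)**2 + 5*1)/sqrt(5 + 1) = -97*sqrt(6)*sqrt(25 - (-4 + 6**2)**2 + 5)/6 = -97*sqrt(6)*sqrt(25 - (-4 + 36)**2 + 5)/6 = -97*sqrt(6)*sqrt(25 - 1*32**2 + 5)/6 = -97*sqrt(6)*sqrt(25 - 1*1024 + 5)/6 = -97*sqrt(6)*sqrt(25 - 1024 + 5)/6 = -97*I*sqrt(1491)/3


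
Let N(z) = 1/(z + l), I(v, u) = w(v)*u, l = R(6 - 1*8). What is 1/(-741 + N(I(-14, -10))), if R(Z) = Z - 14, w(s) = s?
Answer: -124/91883 ≈ -0.0013495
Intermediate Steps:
R(Z) = -14 + Z
l = -16 (l = -14 + (6 - 1*8) = -14 + (6 - 8) = -14 - 2 = -16)
I(v, u) = u*v (I(v, u) = v*u = u*v)
N(z) = 1/(-16 + z) (N(z) = 1/(z - 16) = 1/(-16 + z))
1/(-741 + N(I(-14, -10))) = 1/(-741 + 1/(-16 - 10*(-14))) = 1/(-741 + 1/(-16 + 140)) = 1/(-741 + 1/124) = 1/(-91883/124) = -124/91883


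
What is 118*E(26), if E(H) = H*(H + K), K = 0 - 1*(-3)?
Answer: 88972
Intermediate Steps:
K = 3 (K = 0 + 3 = 3)
E(H) = H*(3 + H) (E(H) = H*(H + 3) = H*(3 + H))
118*E(26) = 118*(26*(3 + 26)) = 118*(26*29) = 118*754 = 88972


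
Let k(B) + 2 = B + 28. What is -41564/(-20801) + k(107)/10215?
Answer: 427342793/212482215 ≈ 2.0112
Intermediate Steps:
k(B) = 26 + B (k(B) = -2 + (B + 28) = -2 + (28 + B) = 26 + B)
-41564/(-20801) + k(107)/10215 = -41564/(-20801) + (26 + 107)/10215 = -41564*(-1/20801) + 133*(1/10215) = 41564/20801 + 133/10215 = 427342793/212482215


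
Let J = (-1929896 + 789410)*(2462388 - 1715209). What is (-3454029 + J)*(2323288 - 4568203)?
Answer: 1913005760781978045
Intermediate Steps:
J = -852147188994 (J = -1140486*747179 = -852147188994)
(-3454029 + J)*(2323288 - 4568203) = (-3454029 - 852147188994)*(2323288 - 4568203) = -852150643023*(-2244915) = 1913005760781978045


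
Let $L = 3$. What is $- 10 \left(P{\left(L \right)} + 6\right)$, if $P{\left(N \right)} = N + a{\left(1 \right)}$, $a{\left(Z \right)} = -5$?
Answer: $-40$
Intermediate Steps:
$P{\left(N \right)} = -5 + N$ ($P{\left(N \right)} = N - 5 = -5 + N$)
$- 10 \left(P{\left(L \right)} + 6\right) = - 10 \left(\left(-5 + 3\right) + 6\right) = - 10 \left(-2 + 6\right) = \left(-10\right) 4 = -40$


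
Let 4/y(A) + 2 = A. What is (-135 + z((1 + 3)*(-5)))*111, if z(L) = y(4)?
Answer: -14763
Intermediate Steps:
y(A) = 4/(-2 + A)
z(L) = 2 (z(L) = 4/(-2 + 4) = 4/2 = 4*(1/2) = 2)
(-135 + z((1 + 3)*(-5)))*111 = (-135 + 2)*111 = -133*111 = -14763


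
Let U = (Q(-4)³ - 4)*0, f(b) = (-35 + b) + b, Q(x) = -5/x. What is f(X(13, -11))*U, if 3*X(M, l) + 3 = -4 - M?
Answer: 0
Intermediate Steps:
X(M, l) = -7/3 - M/3 (X(M, l) = -1 + (-4 - M)/3 = -1 + (-4/3 - M/3) = -7/3 - M/3)
f(b) = -35 + 2*b
U = 0 (U = ((-5/(-4))³ - 4)*0 = ((-5*(-¼))³ - 4)*0 = ((5/4)³ - 4)*0 = (125/64 - 4)*0 = -131/64*0 = 0)
f(X(13, -11))*U = (-35 + 2*(-7/3 - ⅓*13))*0 = (-35 + 2*(-7/3 - 13/3))*0 = (-35 + 2*(-20/3))*0 = (-35 - 40/3)*0 = -145/3*0 = 0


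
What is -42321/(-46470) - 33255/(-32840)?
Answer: 97839383/50869160 ≈ 1.9234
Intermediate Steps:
-42321/(-46470) - 33255/(-32840) = -42321*(-1/46470) - 33255*(-1/32840) = 14107/15490 + 6651/6568 = 97839383/50869160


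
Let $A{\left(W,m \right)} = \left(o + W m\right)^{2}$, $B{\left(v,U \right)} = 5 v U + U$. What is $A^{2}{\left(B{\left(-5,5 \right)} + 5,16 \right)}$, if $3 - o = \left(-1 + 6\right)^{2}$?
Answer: $12020394097936$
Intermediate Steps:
$o = -22$ ($o = 3 - \left(-1 + 6\right)^{2} = 3 - 5^{2} = 3 - 25 = -22$)
$B{\left(v,U \right)} = U + 5 U v$ ($B{\left(v,U \right)} = 5 U v + U = U + 5 U v$)
$A{\left(W,m \right)} = \left(-22 + W m\right)^{2}$
$A^{2}{\left(B{\left(-5,5 \right)} + 5,16 \right)} = \left(\left(-22 + \left(5 \left(1 + 5 \left(-5\right)\right) + 5\right) 16\right)^{2}\right)^{2} = \left(\left(-22 + \left(5 \left(1 - 25\right) + 5\right) 16\right)^{2}\right)^{2} = \left(\left(-22 + \left(5 \left(-24\right) + 5\right) 16\right)^{2}\right)^{2} = \left(\left(-22 + \left(-120 + 5\right) 16\right)^{2}\right)^{2} = \left(\left(-22 - 1840\right)^{2}\right)^{2} = \left(\left(-1862\right)^{2}\right)^{2} = 3467044^{2} = 12020394097936$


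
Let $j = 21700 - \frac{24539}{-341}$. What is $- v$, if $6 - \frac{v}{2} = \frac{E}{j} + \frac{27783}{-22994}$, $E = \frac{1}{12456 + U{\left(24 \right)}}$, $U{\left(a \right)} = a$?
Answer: $- \frac{7678602927245443}{532624408885920} \approx -14.417$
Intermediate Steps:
$j = \frac{7424239}{341}$ ($j = 21700 - - \frac{24539}{341} = 21700 + \frac{24539}{341} = \frac{7424239}{341} \approx 21772.0$)
$E = \frac{1}{12480}$ ($E = \frac{1}{12456 + 24} = \frac{1}{12480} \approx 8.0128 \cdot 10^{-5}$)
$v = \frac{7678602927245443}{532624408885920}$ ($v = 12 - 2 \left(\frac{1}{12480 \cdot \frac{7424239}{341}} + \frac{27783}{-22994}\right) = 12 - 2 \left(\frac{1}{12480} \cdot \frac{341}{7424239} + 27783 \left(- \frac{1}{22994}\right)\right) = 12 - 2 \left(\frac{341}{92654502720} - \frac{27783}{22994}\right) = 12 - - \frac{1287110020614403}{532624408885920} = 12 + \frac{1287110020614403}{532624408885920} = \frac{7678602927245443}{532624408885920} \approx 14.417$)
$- v = \left(-1\right) \frac{7678602927245443}{532624408885920} = - \frac{7678602927245443}{532624408885920}$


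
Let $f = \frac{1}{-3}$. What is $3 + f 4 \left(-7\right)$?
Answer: $\frac{37}{3} \approx 12.333$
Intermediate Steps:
$f = - \frac{1}{3} \approx -0.33333$
$3 + f 4 \left(-7\right) = 3 + \left(- \frac{1}{3}\right) 4 \left(-7\right) = 3 - - \frac{28}{3} = 3 + \frac{28}{3} = \frac{37}{3}$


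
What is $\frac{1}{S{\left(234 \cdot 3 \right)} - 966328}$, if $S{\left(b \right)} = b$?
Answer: $- \frac{1}{965626} \approx -1.0356 \cdot 10^{-6}$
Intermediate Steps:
$\frac{1}{S{\left(234 \cdot 3 \right)} - 966328} = \frac{1}{234 \cdot 3 - 966328} = \frac{1}{702 - 966328} = \frac{1}{-965626} = - \frac{1}{965626}$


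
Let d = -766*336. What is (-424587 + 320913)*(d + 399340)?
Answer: -14717975736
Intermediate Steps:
d = -257376
(-424587 + 320913)*(d + 399340) = (-424587 + 320913)*(-257376 + 399340) = -103674*141964 = -14717975736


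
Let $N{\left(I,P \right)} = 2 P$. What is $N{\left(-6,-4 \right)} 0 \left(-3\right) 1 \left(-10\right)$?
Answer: $0$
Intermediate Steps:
$N{\left(-6,-4 \right)} 0 \left(-3\right) 1 \left(-10\right) = 2 \left(-4\right) 0 \left(-3\right) 1 \left(-10\right) = - 8 \cdot 0 \cdot 1 \left(-10\right) = \left(-8\right) 0 \left(-10\right) = 0 \left(-10\right) = 0$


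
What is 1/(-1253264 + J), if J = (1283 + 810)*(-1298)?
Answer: -1/3969978 ≈ -2.5189e-7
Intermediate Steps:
J = -2716714 (J = 2093*(-1298) = -2716714)
1/(-1253264 + J) = 1/(-1253264 - 2716714) = 1/(-3969978) = -1/3969978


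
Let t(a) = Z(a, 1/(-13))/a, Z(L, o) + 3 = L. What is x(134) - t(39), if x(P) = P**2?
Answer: 233416/13 ≈ 17955.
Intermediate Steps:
Z(L, o) = -3 + L
t(a) = (-3 + a)/a
x(134) - t(39) = 134**2 - (-3 + 39)/39 = 17956 - 36/39 = 17956 - 1*12/13 = 17956 - 12/13 = 233416/13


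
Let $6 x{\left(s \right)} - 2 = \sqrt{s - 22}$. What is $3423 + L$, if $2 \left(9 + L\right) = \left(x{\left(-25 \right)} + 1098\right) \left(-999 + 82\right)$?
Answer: $- \frac{3001031}{6} - \frac{917 i \sqrt{47}}{12} \approx -5.0017 \cdot 10^{5} - 523.89 i$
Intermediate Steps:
$x{\left(s \right)} = \frac{1}{3} + \frac{\sqrt{-22 + s}}{6}$ ($x{\left(s \right)} = \frac{1}{3} + \frac{\sqrt{s - 22}}{6} = \frac{1}{3} + \frac{\sqrt{-22 + s}}{6}$)
$L = - \frac{3021569}{6} - \frac{917 i \sqrt{47}}{12}$ ($L = -9 + \frac{\left(\left(\frac{1}{3} + \frac{\sqrt{-22 - 25}}{6}\right) + 1098\right) \left(-999 + 82\right)}{2} = -9 + \frac{\left(\left(\frac{1}{3} + \frac{\sqrt{-47}}{6}\right) + 1098\right) \left(-917\right)}{2} = -9 + \frac{\left(\left(\frac{1}{3} + \frac{i \sqrt{47}}{6}\right) + 1098\right) \left(-917\right)}{2} = -9 + \frac{\left(\frac{3295}{3} + \frac{i \sqrt{47}}{6}\right) \left(-917\right)}{2} = -9 + \frac{- \frac{3021515}{3} - \frac{917 i \sqrt{47}}{6}}{2} = -9 - \left(\frac{3021515}{6} + \frac{917 i \sqrt{47}}{12}\right) = - \frac{3021569}{6} - \frac{917 i \sqrt{47}}{12} \approx -5.036 \cdot 10^{5} - 523.89 i$)
$3423 + L = 3423 - \left(\frac{3021569}{6} + \frac{917 i \sqrt{47}}{12}\right) = - \frac{3001031}{6} - \frac{917 i \sqrt{47}}{12}$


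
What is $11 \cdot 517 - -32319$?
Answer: $38006$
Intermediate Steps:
$11 \cdot 517 - -32319 = 5687 + 32319 = 38006$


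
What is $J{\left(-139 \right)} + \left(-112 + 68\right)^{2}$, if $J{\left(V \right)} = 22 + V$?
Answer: $1819$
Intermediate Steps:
$J{\left(-139 \right)} + \left(-112 + 68\right)^{2} = \left(22 - 139\right) + \left(-112 + 68\right)^{2} = -117 + \left(-44\right)^{2} = -117 + 1936 = 1819$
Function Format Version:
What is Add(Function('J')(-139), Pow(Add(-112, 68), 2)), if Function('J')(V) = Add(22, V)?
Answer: 1819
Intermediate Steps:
Add(Function('J')(-139), Pow(Add(-112, 68), 2)) = Add(Add(22, -139), Pow(Add(-112, 68), 2)) = Add(-117, Pow(-44, 2)) = Add(-117, 1936) = 1819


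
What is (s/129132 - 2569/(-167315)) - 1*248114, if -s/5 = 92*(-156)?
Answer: -446722451476801/1800476715 ≈ -2.4811e+5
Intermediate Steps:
s = 71760 (s = -460*(-156) = -5*(-14352) = 71760)
(s/129132 - 2569/(-167315)) - 1*248114 = (71760/129132 - 2569/(-167315)) - 1*248114 = (71760*(1/129132) - 2569*(-1/167315)) - 248114 = (5980/10761 + 2569/167315) - 248114 = 1028188709/1800476715 - 248114 = -446722451476801/1800476715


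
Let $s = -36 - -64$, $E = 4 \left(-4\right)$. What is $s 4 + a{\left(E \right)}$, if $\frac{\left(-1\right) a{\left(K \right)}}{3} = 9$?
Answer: $85$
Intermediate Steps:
$E = -16$
$a{\left(K \right)} = -27$ ($a{\left(K \right)} = \left(-3\right) 9 = -27$)
$s = 28$ ($s = -36 + 64 = 28$)
$s 4 + a{\left(E \right)} = 28 \cdot 4 - 27 = 112 - 27 = 85$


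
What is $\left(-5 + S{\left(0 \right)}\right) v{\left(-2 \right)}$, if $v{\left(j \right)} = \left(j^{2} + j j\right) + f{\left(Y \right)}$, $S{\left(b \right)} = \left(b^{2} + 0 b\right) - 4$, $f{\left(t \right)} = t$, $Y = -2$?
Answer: $-54$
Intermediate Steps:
$S{\left(b \right)} = -4 + b^{2}$ ($S{\left(b \right)} = \left(b^{2} + 0\right) - 4 = b^{2} - 4 = -4 + b^{2}$)
$v{\left(j \right)} = -2 + 2 j^{2}$ ($v{\left(j \right)} = \left(j^{2} + j j\right) - 2 = \left(j^{2} + j^{2}\right) - 2 = 2 j^{2} - 2 = -2 + 2 j^{2}$)
$\left(-5 + S{\left(0 \right)}\right) v{\left(-2 \right)} = \left(-5 - \left(4 - 0^{2}\right)\right) \left(-2 + 2 \left(-2\right)^{2}\right) = \left(-5 + \left(-4 + 0\right)\right) \left(-2 + 2 \cdot 4\right) = \left(-5 - 4\right) \left(-2 + 8\right) = \left(-9\right) 6 = -54$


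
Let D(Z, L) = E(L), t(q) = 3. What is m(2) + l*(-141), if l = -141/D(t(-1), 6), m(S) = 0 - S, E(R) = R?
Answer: 6623/2 ≈ 3311.5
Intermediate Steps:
D(Z, L) = L
m(S) = -S
l = -47/2 (l = -141/6 = -141*1/6 = -47/2 ≈ -23.500)
m(2) + l*(-141) = -1*2 - 47/2*(-141) = -2 + 6627/2 = 6623/2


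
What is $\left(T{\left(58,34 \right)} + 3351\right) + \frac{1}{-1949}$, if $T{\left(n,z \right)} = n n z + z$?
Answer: $\frac{229516188}{1949} \approx 1.1776 \cdot 10^{5}$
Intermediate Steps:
$T{\left(n,z \right)} = z + z n^{2}$ ($T{\left(n,z \right)} = n^{2} z + z = z n^{2} + z = z + z n^{2}$)
$\left(T{\left(58,34 \right)} + 3351\right) + \frac{1}{-1949} = \left(34 \left(1 + 58^{2}\right) + 3351\right) + \frac{1}{-1949} = \left(34 \left(1 + 3364\right) + 3351\right) - \frac{1}{1949} = \left(34 \cdot 3365 + 3351\right) - \frac{1}{1949} = \left(114410 + 3351\right) - \frac{1}{1949} = 117761 - \frac{1}{1949} = \frac{229516188}{1949}$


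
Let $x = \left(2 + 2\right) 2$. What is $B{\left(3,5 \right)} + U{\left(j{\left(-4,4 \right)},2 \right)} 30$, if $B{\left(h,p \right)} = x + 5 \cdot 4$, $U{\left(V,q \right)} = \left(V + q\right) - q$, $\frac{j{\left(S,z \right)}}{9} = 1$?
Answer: $298$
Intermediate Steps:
$x = 8$ ($x = 4 \cdot 2 = 8$)
$j{\left(S,z \right)} = 9$ ($j{\left(S,z \right)} = 9 \cdot 1 = 9$)
$U{\left(V,q \right)} = V$
$B{\left(h,p \right)} = 28$ ($B{\left(h,p \right)} = 8 + 5 \cdot 4 = 8 + 20 = 28$)
$B{\left(3,5 \right)} + U{\left(j{\left(-4,4 \right)},2 \right)} 30 = 28 + 9 \cdot 30 = 28 + 270 = 298$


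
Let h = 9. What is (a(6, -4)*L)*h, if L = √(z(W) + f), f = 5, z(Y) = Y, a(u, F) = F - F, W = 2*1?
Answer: 0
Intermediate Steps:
W = 2
a(u, F) = 0
L = √7 (L = √(2 + 5) = √7 ≈ 2.6458)
(a(6, -4)*L)*h = (0*√7)*9 = 0*9 = 0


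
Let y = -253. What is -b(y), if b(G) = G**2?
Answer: -64009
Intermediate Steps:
-b(y) = -1*(-253)**2 = -1*64009 = -64009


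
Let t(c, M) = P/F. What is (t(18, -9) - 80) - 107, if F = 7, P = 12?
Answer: -1297/7 ≈ -185.29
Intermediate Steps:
t(c, M) = 12/7
(t(18, -9) - 80) - 107 = (12/7 - 80) - 107 = -548/7 - 107 = -1297/7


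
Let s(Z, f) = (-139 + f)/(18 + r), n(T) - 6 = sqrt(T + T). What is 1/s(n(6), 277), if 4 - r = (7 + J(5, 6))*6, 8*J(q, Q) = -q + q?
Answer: -10/69 ≈ -0.14493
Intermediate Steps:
J(q, Q) = 0 (J(q, Q) = (-q + q)/8 = (1/8)*0 = 0)
n(T) = 6 + sqrt(2)*sqrt(T) (n(T) = 6 + sqrt(T + T) = 6 + sqrt(2*T) = 6 + sqrt(2)*sqrt(T))
r = -38 (r = 4 - (7 + 0)*6 = 4 - 7*6 = 4 - 1*42 = 4 - 42 = -38)
s(Z, f) = 139/20 - f/20 (s(Z, f) = (-139 + f)/(18 - 38) = (-139 + f)/(-20) = (-139 + f)*(-1/20) = 139/20 - f/20)
1/s(n(6), 277) = 1/(139/20 - 1/20*277) = 1/(139/20 - 277/20) = 1/(-69/10) = -10/69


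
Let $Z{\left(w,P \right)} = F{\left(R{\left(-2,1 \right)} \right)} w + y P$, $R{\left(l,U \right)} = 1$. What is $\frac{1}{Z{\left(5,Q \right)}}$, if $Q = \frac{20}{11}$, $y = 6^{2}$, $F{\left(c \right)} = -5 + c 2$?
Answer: $\frac{11}{555} \approx 0.01982$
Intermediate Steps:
$F{\left(c \right)} = -5 + 2 c$
$y = 36$
$Q = \frac{20}{11}$ ($Q = 20 \cdot \frac{1}{11} = \frac{20}{11} \approx 1.8182$)
$Z{\left(w,P \right)} = - 3 w + 36 P$ ($Z{\left(w,P \right)} = \left(-5 + 2 \cdot 1\right) w + 36 P = \left(-5 + 2\right) w + 36 P = - 3 w + 36 P$)
$\frac{1}{Z{\left(5,Q \right)}} = \frac{1}{\left(-3\right) 5 + 36 \cdot \frac{20}{11}} = \frac{1}{-15 + \frac{720}{11}} = \frac{1}{\frac{555}{11}} = \frac{11}{555}$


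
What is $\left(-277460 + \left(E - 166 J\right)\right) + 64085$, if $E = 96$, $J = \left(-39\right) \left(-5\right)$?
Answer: $-245649$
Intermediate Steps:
$J = 195$
$\left(-277460 + \left(E - 166 J\right)\right) + 64085 = \left(-277460 + \left(96 - 32370\right)\right) + 64085 = \left(-277460 - 32274\right) + 64085 = -309734 + 64085 = -245649$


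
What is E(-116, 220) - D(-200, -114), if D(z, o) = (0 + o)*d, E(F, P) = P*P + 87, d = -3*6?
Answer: 46435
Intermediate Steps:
d = -18
E(F, P) = 87 + P² (E(F, P) = P² + 87 = 87 + P²)
D(z, o) = -18*o (D(z, o) = (0 + o)*(-18) = o*(-18) = -18*o)
E(-116, 220) - D(-200, -114) = (87 + 220²) - (-18)*(-114) = (87 + 48400) - 1*2052 = 48487 - 2052 = 46435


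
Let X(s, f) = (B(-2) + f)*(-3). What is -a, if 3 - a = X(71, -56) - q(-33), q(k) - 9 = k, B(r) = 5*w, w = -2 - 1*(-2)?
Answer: 189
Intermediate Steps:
w = 0 (w = -2 + 2 = 0)
B(r) = 0 (B(r) = 5*0 = 0)
q(k) = 9 + k
X(s, f) = -3*f (X(s, f) = (0 + f)*(-3) = f*(-3) = -3*f)
a = -189 (a = 3 - (-3*(-56) - (9 - 33)) = 3 - (168 - 1*(-24)) = 3 - (168 + 24) = 3 - 1*192 = 3 - 192 = -189)
-a = -1*(-189) = 189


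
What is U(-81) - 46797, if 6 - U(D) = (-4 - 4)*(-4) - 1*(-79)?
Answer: -46902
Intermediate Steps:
U(D) = -105 (U(D) = 6 - ((-4 - 4)*(-4) - 1*(-79)) = 6 - (-8*(-4) + 79) = 6 - (32 + 79) = 6 - 1*111 = 6 - 111 = -105)
U(-81) - 46797 = -105 - 46797 = -46902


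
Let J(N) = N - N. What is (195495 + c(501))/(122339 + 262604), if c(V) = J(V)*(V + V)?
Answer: 195495/384943 ≈ 0.50785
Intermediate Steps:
J(N) = 0
c(V) = 0 (c(V) = 0*(V + V) = 0*(2*V) = 0)
(195495 + c(501))/(122339 + 262604) = (195495 + 0)/(122339 + 262604) = 195495/384943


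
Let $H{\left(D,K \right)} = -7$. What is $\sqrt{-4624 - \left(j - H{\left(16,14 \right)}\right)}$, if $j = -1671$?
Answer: $4 i \sqrt{185} \approx 54.406 i$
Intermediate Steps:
$\sqrt{-4624 - \left(j - H{\left(16,14 \right)}\right)} = \sqrt{-4624 - -1664} = \sqrt{-4624 + \left(-7 + 1671\right)} = \sqrt{-4624 + 1664} = \sqrt{-2960} = 4 i \sqrt{185}$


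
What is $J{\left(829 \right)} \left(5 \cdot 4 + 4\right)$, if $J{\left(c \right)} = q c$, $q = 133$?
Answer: $2646168$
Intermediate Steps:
$J{\left(c \right)} = 133 c$
$J{\left(829 \right)} \left(5 \cdot 4 + 4\right) = 133 \cdot 829 \left(5 \cdot 4 + 4\right) = 110257 \left(20 + 4\right) = 110257 \cdot 24 = 2646168$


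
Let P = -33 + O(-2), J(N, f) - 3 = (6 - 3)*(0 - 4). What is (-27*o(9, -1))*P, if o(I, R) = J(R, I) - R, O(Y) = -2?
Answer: -7560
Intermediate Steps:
J(N, f) = -9 (J(N, f) = 3 + (6 - 3)*(0 - 4) = 3 + 3*(-4) = 3 - 12 = -9)
o(I, R) = -9 - R
P = -35 (P = -33 - 2 = -35)
(-27*o(9, -1))*P = -27*(-9 - 1*(-1))*(-35) = -27*(-9 + 1)*(-35) = -27*(-8)*(-35) = 216*(-35) = -7560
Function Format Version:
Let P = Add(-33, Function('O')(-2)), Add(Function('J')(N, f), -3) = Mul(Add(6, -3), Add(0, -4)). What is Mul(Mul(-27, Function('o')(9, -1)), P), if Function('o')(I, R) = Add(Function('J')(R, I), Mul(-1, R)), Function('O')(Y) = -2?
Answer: -7560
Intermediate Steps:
Function('J')(N, f) = -9 (Function('J')(N, f) = Add(3, Mul(Add(6, -3), Add(0, -4))) = Add(3, Mul(3, -4)) = Add(3, -12) = -9)
Function('o')(I, R) = Add(-9, Mul(-1, R))
P = -35 (P = Add(-33, -2) = -35)
Mul(Mul(-27, Function('o')(9, -1)), P) = Mul(Mul(-27, Add(-9, Mul(-1, -1))), -35) = Mul(Mul(-27, Add(-9, 1)), -35) = Mul(Mul(-27, -8), -35) = Mul(216, -35) = -7560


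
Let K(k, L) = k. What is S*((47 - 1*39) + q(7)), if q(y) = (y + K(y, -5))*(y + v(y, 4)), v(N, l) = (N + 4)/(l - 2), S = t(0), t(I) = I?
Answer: 0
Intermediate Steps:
S = 0
v(N, l) = (4 + N)/(-2 + l)
q(y) = 2*y*(2 + 3*y/2) (q(y) = (y + y)*(y + (4 + y)/(-2 + 4)) = (2*y)*(y + (4 + y)/2) = (2*y)*(y + (2 + y/2)) = (2*y)*(2 + 3*y/2) = 2*y*(2 + 3*y/2))
S*((47 - 1*39) + q(7)) = 0*((47 - 1*39) + 7*(4 + 3*7)) = 0*((47 - 39) + 7*(4 + 21)) = 0*(8 + 7*25) = 0*(8 + 175) = 0*183 = 0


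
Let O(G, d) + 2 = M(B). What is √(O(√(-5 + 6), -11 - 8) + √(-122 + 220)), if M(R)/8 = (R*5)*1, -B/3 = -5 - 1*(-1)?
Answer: √(478 + 7*√2) ≈ 22.088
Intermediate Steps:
B = 12 (B = -3*(-5 - 1*(-1)) = -3*(-5 + 1) = -3*(-4) = 12)
M(R) = 40*R (M(R) = 8*((R*5)*1) = 8*((5*R)*1) = 8*(5*R) = 40*R)
O(G, d) = 478 (O(G, d) = -2 + 40*12 = -2 + 480 = 478)
√(O(√(-5 + 6), -11 - 8) + √(-122 + 220)) = √(478 + √(-122 + 220)) = √(478 + √98) = √(478 + 7*√2)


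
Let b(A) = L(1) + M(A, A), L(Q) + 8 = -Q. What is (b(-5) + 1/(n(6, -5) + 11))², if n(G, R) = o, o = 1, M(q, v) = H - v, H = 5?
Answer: 169/144 ≈ 1.1736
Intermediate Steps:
L(Q) = -8 - Q
M(q, v) = 5 - v
n(G, R) = 1
b(A) = -4 - A (b(A) = (-8 - 1*1) + (5 - A) = (-8 - 1) + (5 - A) = -9 + (5 - A) = -4 - A)
(b(-5) + 1/(n(6, -5) + 11))² = ((-4 - 1*(-5)) + 1/(1 + 11))² = ((-4 + 5) + 1/12)² = (1 + 1/12)² = (13/12)² = 169/144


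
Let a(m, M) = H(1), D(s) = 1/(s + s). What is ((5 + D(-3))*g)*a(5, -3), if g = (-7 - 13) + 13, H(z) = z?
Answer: -203/6 ≈ -33.833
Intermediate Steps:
D(s) = 1/(2*s)
a(m, M) = 1
g = -7 (g = -20 + 13 = -7)
((5 + D(-3))*g)*a(5, -3) = ((5 + (½)/(-3))*(-7))*1 = ((5 + (½)*(-⅓))*(-7))*1 = ((5 - ⅙)*(-7))*1 = ((29/6)*(-7))*1 = -203/6*1 = -203/6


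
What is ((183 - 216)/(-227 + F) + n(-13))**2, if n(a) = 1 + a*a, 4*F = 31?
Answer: 22267205284/769129 ≈ 28951.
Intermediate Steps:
F = 31/4 (F = (1/4)*31 = 31/4 ≈ 7.7500)
n(a) = 1 + a**2
((183 - 216)/(-227 + F) + n(-13))**2 = ((183 - 216)/(-227 + 31/4) + (1 + (-13)**2))**2 = (-33/(-877/4) + (1 + 169))**2 = (-33*(-4/877) + 170)**2 = (132/877 + 170)**2 = (149222/877)**2 = 22267205284/769129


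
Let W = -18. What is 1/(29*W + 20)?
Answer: -1/502 ≈ -0.0019920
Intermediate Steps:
1/(29*W + 20) = 1/(29*(-18) + 20) = 1/(-522 + 20) = 1/(-502) = -1/502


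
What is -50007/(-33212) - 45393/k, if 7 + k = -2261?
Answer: 33771004/1569267 ≈ 21.520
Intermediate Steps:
k = -2268 (k = -7 - 2261 = -2268)
-50007/(-33212) - 45393/k = -50007/(-33212) - 45393/(-2268) = -50007*(-1/33212) - 45393*(-1/2268) = 50007/33212 + 15131/756 = 33771004/1569267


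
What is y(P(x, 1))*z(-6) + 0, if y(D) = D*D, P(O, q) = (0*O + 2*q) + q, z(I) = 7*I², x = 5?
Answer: 2268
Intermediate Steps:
P(O, q) = 3*q (P(O, q) = (0 + 2*q) + q = 2*q + q = 3*q)
y(D) = D²
y(P(x, 1))*z(-6) + 0 = (3*1)²*(7*(-6)²) + 0 = 3²*(7*36) + 0 = 9*252 + 0 = 2268 + 0 = 2268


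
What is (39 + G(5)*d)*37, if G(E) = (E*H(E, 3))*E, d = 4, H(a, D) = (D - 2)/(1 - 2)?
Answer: -2257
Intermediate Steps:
H(a, D) = 2 - D (H(a, D) = (-2 + D)/(-1) = (-2 + D)*(-1) = 2 - D)
G(E) = -E² (G(E) = (E*(2 - 1*3))*E = (E*(2 - 3))*E = (E*(-1))*E = (-E)*E = -E²)
(39 + G(5)*d)*37 = (39 - 1*5²*4)*37 = (39 - 1*25*4)*37 = (39 - 25*4)*37 = (39 - 100)*37 = -61*37 = -2257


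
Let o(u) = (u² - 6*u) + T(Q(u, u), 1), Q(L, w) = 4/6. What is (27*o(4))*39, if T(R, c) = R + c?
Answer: -6669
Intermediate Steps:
Q(L, w) = ⅔ (Q(L, w) = 4*(⅙) = ⅔)
o(u) = 5/3 + u² - 6*u (o(u) = (u² - 6*u) + (⅔ + 1) = (u² - 6*u) + 5/3 = 5/3 + u² - 6*u)
(27*o(4))*39 = (27*(5/3 + 4² - 6*4))*39 = (27*(5/3 + 16 - 24))*39 = (27*(-19/3))*39 = -171*39 = -6669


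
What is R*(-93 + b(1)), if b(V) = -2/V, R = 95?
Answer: -9025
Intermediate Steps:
R*(-93 + b(1)) = 95*(-93 - 2/1) = 95*(-93 - 2*1) = 95*(-93 - 2) = 95*(-95) = -9025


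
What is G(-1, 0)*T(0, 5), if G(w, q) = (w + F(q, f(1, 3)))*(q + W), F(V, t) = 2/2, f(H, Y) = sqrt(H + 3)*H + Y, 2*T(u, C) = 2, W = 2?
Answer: 0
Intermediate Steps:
T(u, C) = 1 (T(u, C) = (1/2)*2 = 1)
f(H, Y) = Y + H*sqrt(3 + H) (f(H, Y) = sqrt(3 + H)*H + Y = H*sqrt(3 + H) + Y = Y + H*sqrt(3 + H))
F(V, t) = 1 (F(V, t) = 2*(1/2) = 1)
G(w, q) = (1 + w)*(2 + q) (G(w, q) = (w + 1)*(q + 2) = (1 + w)*(2 + q))
G(-1, 0)*T(0, 5) = (2 + 0 + 2*(-1) + 0*(-1))*1 = (2 + 0 - 2 + 0)*1 = 0*1 = 0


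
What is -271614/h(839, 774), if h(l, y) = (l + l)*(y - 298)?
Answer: -19401/57052 ≈ -0.34006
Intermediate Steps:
h(l, y) = 2*l*(-298 + y) (h(l, y) = (2*l)*(-298 + y) = 2*l*(-298 + y))
-271614/h(839, 774) = -271614*1/(1678*(-298 + 774)) = -271614/(2*839*476) = -271614/798728 = -271614*1/798728 = -19401/57052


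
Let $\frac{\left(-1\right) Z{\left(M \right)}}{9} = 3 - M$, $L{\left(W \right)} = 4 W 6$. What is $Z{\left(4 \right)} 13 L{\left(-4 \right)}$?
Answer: $-11232$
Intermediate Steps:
$L{\left(W \right)} = 24 W$
$Z{\left(M \right)} = -27 + 9 M$ ($Z{\left(M \right)} = - 9 \left(3 - M\right) = -27 + 9 M$)
$Z{\left(4 \right)} 13 L{\left(-4 \right)} = \left(-27 + 9 \cdot 4\right) 13 \cdot 24 \left(-4\right) = \left(-27 + 36\right) 13 \left(-96\right) = 9 \cdot 13 \left(-96\right) = 117 \left(-96\right) = -11232$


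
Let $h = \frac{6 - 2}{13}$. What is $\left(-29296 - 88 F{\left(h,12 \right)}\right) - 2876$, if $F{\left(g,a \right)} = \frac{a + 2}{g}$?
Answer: $-36176$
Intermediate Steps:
$h = \frac{4}{13}$ ($h = 4 \cdot \frac{1}{13} = \frac{4}{13} \approx 0.30769$)
$F{\left(g,a \right)} = \frac{2 + a}{g}$
$\left(-29296 - 88 F{\left(h,12 \right)}\right) - 2876 = \left(-29296 - 88 \frac{2 + 12}{\frac{4}{13}}\right) - 2876 = \left(-29296 - 88 \cdot \frac{13}{4} \cdot 14\right) - 2876 = \left(-29296 - 4004\right) - 2876 = -33300 - 2876 = -36176$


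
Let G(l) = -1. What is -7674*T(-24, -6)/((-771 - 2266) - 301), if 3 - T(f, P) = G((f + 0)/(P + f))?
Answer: 15348/1669 ≈ 9.1959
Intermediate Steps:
T(f, P) = 4 (T(f, P) = 3 - 1*(-1) = 3 + 1 = 4)
-7674*T(-24, -6)/((-771 - 2266) - 301) = -7674*4/((-771 - 2266) - 301) = -7674*4/(-3037 - 301) = -7674/((-3338*1/4)) = -7674/(-1669/2) = -7674*(-2/1669) = 15348/1669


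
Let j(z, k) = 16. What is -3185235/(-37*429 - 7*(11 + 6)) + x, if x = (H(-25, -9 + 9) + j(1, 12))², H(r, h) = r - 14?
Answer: 11645003/15992 ≈ 728.18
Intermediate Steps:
H(r, h) = -14 + r
x = 529 (x = ((-14 - 25) + 16)² = (-39 + 16)² = (-23)² = 529)
-3185235/(-37*429 - 7*(11 + 6)) + x = -3185235/(-37*429 - 7*(11 + 6)) + 529 = -3185235/(-15873 - 7*17) + 529 = -3185235/(-15873 - 119) + 529 = -3185235/(-15992) + 529 = -3185235*(-1/15992) + 529 = 3185235/15992 + 529 = 11645003/15992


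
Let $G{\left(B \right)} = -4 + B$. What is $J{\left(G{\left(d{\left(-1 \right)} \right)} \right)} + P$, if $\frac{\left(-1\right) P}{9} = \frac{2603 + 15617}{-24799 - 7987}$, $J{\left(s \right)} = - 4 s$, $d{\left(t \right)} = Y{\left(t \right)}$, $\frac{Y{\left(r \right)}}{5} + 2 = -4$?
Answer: $\frac{2311438}{16393} \approx 141.0$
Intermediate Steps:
$Y{\left(r \right)} = -30$ ($Y{\left(r \right)} = -10 + 5 \left(-4\right) = -10 - 20 = -30$)
$d{\left(t \right)} = -30$
$P = \frac{81990}{16393}$ ($P = - 9 \frac{2603 + 15617}{-24799 - 7987} = - 9 \frac{18220}{-32786} = - 9 \cdot 18220 \left(- \frac{1}{32786}\right) = \left(-9\right) \left(- \frac{9110}{16393}\right) = \frac{81990}{16393} \approx 5.0015$)
$J{\left(G{\left(d{\left(-1 \right)} \right)} \right)} + P = - 4 \left(-4 - 30\right) + \frac{81990}{16393} = \left(-4\right) \left(-34\right) + \frac{81990}{16393} = 136 + \frac{81990}{16393} = \frac{2311438}{16393}$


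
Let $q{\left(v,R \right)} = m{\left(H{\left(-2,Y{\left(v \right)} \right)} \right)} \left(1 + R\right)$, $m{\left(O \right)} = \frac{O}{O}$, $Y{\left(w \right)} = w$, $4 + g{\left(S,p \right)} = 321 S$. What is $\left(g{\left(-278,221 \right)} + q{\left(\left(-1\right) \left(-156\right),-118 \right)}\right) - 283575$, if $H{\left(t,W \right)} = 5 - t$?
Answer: $-372934$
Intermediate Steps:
$g{\left(S,p \right)} = -4 + 321 S$
$m{\left(O \right)} = 1$
$q{\left(v,R \right)} = 1 + R$ ($q{\left(v,R \right)} = 1 \left(1 + R\right) = 1 + R$)
$\left(g{\left(-278,221 \right)} + q{\left(\left(-1\right) \left(-156\right),-118 \right)}\right) - 283575 = \left(\left(-4 + 321 \left(-278\right)\right) + \left(1 - 118\right)\right) - 283575 = \left(\left(-4 - 89238\right) - 117\right) - 283575 = \left(-89242 - 117\right) - 283575 = -89359 - 283575 = -372934$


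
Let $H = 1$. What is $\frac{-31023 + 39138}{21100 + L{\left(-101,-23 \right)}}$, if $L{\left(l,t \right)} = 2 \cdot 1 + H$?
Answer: $\frac{8115}{21103} \approx 0.38454$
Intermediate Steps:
$L{\left(l,t \right)} = 3$ ($L{\left(l,t \right)} = 2 \cdot 1 + 1 = 2 + 1 = 3$)
$\frac{-31023 + 39138}{21100 + L{\left(-101,-23 \right)}} = \frac{-31023 + 39138}{21100 + 3} = \frac{8115}{21103}$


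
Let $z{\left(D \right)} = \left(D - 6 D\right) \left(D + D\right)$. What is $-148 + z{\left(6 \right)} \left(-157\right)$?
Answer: $56372$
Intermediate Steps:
$z{\left(D \right)} = - 10 D^{2}$ ($z{\left(D \right)} = - 5 D 2 D = - 10 D^{2}$)
$-148 + z{\left(6 \right)} \left(-157\right) = -148 + - 10 \cdot 6^{2} \left(-157\right) = -148 + \left(-10\right) 36 \left(-157\right) = -148 - -56520 = -148 + 56520 = 56372$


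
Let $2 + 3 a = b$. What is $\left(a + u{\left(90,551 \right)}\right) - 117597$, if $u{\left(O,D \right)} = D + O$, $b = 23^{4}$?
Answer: $- \frac{71029}{3} \approx -23676.0$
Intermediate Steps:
$b = 279841$
$a = \frac{279839}{3}$ ($a = - \frac{2}{3} + \frac{1}{3} \cdot 279841 = - \frac{2}{3} + \frac{279841}{3} = \frac{279839}{3} \approx 93280.0$)
$\left(a + u{\left(90,551 \right)}\right) - 117597 = \left(\frac{279839}{3} + \left(551 + 90\right)\right) - 117597 = \left(\frac{279839}{3} + 641\right) - 117597 = \frac{281762}{3} - 117597 = - \frac{71029}{3}$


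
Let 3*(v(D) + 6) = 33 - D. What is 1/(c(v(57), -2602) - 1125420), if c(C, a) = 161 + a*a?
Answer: 1/5645145 ≈ 1.7714e-7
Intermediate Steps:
v(D) = 5 - D/3 (v(D) = -6 + (33 - D)/3 = -6 + (11 - D/3) = 5 - D/3)
c(C, a) = 161 + a²
1/(c(v(57), -2602) - 1125420) = 1/((161 + (-2602)²) - 1125420) = 1/((161 + 6770404) - 1125420) = 1/(6770565 - 1125420) = 1/5645145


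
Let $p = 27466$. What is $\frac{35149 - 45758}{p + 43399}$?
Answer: $- \frac{10609}{70865} \approx -0.14971$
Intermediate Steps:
$\frac{35149 - 45758}{p + 43399} = \frac{35149 - 45758}{27466 + 43399} = - \frac{10609}{70865}$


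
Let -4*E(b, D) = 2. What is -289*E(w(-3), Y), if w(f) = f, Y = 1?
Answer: 289/2 ≈ 144.50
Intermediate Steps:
E(b, D) = -½ (E(b, D) = -¼*2 = -½)
-289*E(w(-3), Y) = -289*(-½) = 289/2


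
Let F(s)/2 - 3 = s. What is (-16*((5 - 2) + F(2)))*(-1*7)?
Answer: 1456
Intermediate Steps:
F(s) = 6 + 2*s
(-16*((5 - 2) + F(2)))*(-1*7) = (-16*((5 - 2) + (6 + 2*2)))*(-1*7) = -16*(3 + (6 + 4))*(-7) = -16*(3 + 10)*(-7) = -16*13*(-7) = -208*(-7) = 1456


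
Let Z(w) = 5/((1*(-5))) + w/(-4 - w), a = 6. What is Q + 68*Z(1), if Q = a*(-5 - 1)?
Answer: -588/5 ≈ -117.60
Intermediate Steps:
Q = -36 (Q = 6*(-5 - 1) = 6*(-6) = -36)
Z(w) = -1 + w/(-4 - w) (Z(w) = 5/(-5) + w/(-4 - w) = 5*(-1/5) + w/(-4 - w) = -1 + w/(-4 - w))
Q + 68*Z(1) = -36 + 68*(2*(-2 - 1*1)/(4 + 1)) = -36 + 68*(2*(-2 - 1)/5) = -36 + 68*(2*(1/5)*(-3)) = -36 + 68*(-6/5) = -36 - 408/5 = -588/5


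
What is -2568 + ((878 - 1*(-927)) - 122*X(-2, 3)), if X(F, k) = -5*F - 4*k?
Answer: -519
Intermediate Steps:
-2568 + ((878 - 1*(-927)) - 122*X(-2, 3)) = -2568 + ((878 - 1*(-927)) - 122*(-5*(-2) - 4*3)) = -2568 + ((878 + 927) - 122*(10 - 12)) = -2568 + (1805 - 122*(-2)) = -2568 + (1805 + 244) = -2568 + 2049 = -519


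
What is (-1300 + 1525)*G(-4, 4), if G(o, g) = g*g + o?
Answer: 2700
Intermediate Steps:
G(o, g) = o + g**2 (G(o, g) = g**2 + o = o + g**2)
(-1300 + 1525)*G(-4, 4) = (-1300 + 1525)*(-4 + 4**2) = 225*(-4 + 16) = 225*12 = 2700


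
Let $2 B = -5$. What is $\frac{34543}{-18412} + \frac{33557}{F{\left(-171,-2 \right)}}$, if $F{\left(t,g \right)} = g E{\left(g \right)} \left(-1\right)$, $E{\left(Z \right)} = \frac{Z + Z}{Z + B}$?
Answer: $\frac{1390027667}{73648} \approx 18874.0$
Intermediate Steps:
$B = - \frac{5}{2}$ ($B = \frac{1}{2} \left(-5\right) = - \frac{5}{2} \approx -2.5$)
$E{\left(Z \right)} = \frac{2 Z}{- \frac{5}{2} + Z}$ ($E{\left(Z \right)} = \frac{Z + Z}{Z - \frac{5}{2}} = \frac{2 Z}{- \frac{5}{2} + Z}$)
$F{\left(t,g \right)} = - \frac{4 g^{2}}{-5 + 2 g}$ ($F{\left(t,g \right)} = g \frac{4 g}{-5 + 2 g} \left(-1\right) = \frac{4 g^{2}}{-5 + 2 g} \left(-1\right) = - \frac{4 g^{2}}{-5 + 2 g}$)
$\frac{34543}{-18412} + \frac{33557}{F{\left(-171,-2 \right)}} = \frac{34543}{-18412} + \frac{33557}{\left(-4\right) \left(-2\right)^{2} \frac{1}{-5 + 2 \left(-2\right)}} = 34543 \left(- \frac{1}{18412}\right) + \frac{33557}{\left(-4\right) 4 \frac{1}{-5 - 4}} = - \frac{34543}{18412} + \frac{33557}{\left(-4\right) 4 \frac{1}{-9}} = - \frac{34543}{18412} + \frac{33557}{\left(-4\right) 4 \left(- \frac{1}{9}\right)} = - \frac{34543}{18412} + \frac{33557}{\frac{16}{9}} = - \frac{34543}{18412} + 33557 \cdot \frac{9}{16} = - \frac{34543}{18412} + \frac{302013}{16} = \frac{1390027667}{73648}$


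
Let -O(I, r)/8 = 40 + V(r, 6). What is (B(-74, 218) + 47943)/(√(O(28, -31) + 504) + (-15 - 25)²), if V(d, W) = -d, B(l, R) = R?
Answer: 70825/2353 - 2833*I/18824 ≈ 30.1 - 0.1505*I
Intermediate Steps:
O(I, r) = -320 + 8*r (O(I, r) = -8*(40 - r) = -320 + 8*r)
(B(-74, 218) + 47943)/(√(O(28, -31) + 504) + (-15 - 25)²) = (218 + 47943)/(√((-320 + 8*(-31)) + 504) + (-15 - 25)²) = 48161/(√((-320 - 248) + 504) + (-40)²) = 48161/(√(-568 + 504) + 1600) = 48161/(√(-64) + 1600) = 48161/(8*I + 1600) = 48161/(1600 + 8*I) = 48161*((1600 - 8*I)/2560064) = 2833*(1600 - 8*I)/150592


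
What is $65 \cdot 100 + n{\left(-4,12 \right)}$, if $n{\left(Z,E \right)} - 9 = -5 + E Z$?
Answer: $6456$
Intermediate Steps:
$n{\left(Z,E \right)} = 4 + E Z$ ($n{\left(Z,E \right)} = 9 + \left(-5 + E Z\right) = 4 + E Z$)
$65 \cdot 100 + n{\left(-4,12 \right)} = 65 \cdot 100 + \left(4 + 12 \left(-4\right)\right) = 6500 + \left(4 - 48\right) = 6500 - 44 = 6456$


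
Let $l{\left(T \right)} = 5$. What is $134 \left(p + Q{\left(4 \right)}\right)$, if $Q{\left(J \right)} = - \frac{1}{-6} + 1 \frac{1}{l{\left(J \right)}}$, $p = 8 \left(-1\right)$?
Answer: $- \frac{15343}{15} \approx -1022.9$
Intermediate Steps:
$p = -8$
$Q{\left(J \right)} = \frac{11}{30}$ ($Q{\left(J \right)} = - \frac{1}{-6} + 1 \cdot \frac{1}{5} = \left(-1\right) \left(- \frac{1}{6}\right) + 1 \cdot \frac{1}{5} = \frac{1}{6} + \frac{1}{5} = \frac{11}{30}$)
$134 \left(p + Q{\left(4 \right)}\right) = 134 \left(-8 + \frac{11}{30}\right) = 134 \left(- \frac{229}{30}\right) = - \frac{15343}{15}$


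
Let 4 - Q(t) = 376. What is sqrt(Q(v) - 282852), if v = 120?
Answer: 2*I*sqrt(70806) ≈ 532.19*I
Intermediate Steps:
Q(t) = -372 (Q(t) = 4 - 1*376 = 4 - 376 = -372)
sqrt(Q(v) - 282852) = sqrt(-372 - 282852) = sqrt(-283224) = 2*I*sqrt(70806)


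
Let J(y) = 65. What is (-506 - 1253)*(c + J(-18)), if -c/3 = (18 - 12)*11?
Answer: 233947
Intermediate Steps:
c = -198 (c = -3*(18 - 12)*11 = -18*11 = -3*66 = -198)
(-506 - 1253)*(c + J(-18)) = (-506 - 1253)*(-198 + 65) = -1759*(-133) = 233947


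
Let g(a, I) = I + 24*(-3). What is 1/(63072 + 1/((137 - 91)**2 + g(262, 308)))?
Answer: 2352/148345345 ≈ 1.5855e-5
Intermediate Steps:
g(a, I) = -72 + I (g(a, I) = I - 72 = -72 + I)
1/(63072 + 1/((137 - 91)**2 + g(262, 308))) = 1/(63072 + 1/((137 - 91)**2 + (-72 + 308))) = 1/(63072 + 1/(46**2 + 236)) = 1/(63072 + 1/(2116 + 236)) = 1/(63072 + 1/2352) = 1/(148345345/2352) = 2352/148345345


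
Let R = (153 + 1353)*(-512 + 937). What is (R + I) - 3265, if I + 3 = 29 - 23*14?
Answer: 636489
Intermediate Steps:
R = 640050 (R = 1506*425 = 640050)
I = -296 (I = -3 + (29 - 23*14) = -3 + (29 - 322) = -3 - 293 = -296)
(R + I) - 3265 = (640050 - 296) - 3265 = 639754 - 3265 = 636489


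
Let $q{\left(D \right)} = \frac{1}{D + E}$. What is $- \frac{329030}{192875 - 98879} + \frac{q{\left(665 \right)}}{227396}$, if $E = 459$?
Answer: $- \frac{21024449728781}{6006182350896} \approx -3.5005$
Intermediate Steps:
$q{\left(D \right)} = \frac{1}{459 + D}$ ($q{\left(D \right)} = \frac{1}{D + 459} = \frac{1}{459 + D}$)
$- \frac{329030}{192875 - 98879} + \frac{q{\left(665 \right)}}{227396} = - \frac{329030}{192875 - 98879} + \frac{1}{\left(459 + 665\right) 227396} = - \frac{329030}{192875 - 98879} + \frac{1}{1124} \cdot \frac{1}{227396} = - \frac{329030}{93996} + \frac{1}{1124} \cdot \frac{1}{227396} = \left(-329030\right) \frac{1}{93996} + \frac{1}{255593104} = - \frac{164515}{46998} + \frac{1}{255593104} = - \frac{21024449728781}{6006182350896}$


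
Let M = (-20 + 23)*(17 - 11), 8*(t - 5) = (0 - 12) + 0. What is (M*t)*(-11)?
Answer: -693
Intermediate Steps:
t = 7/2 (t = 5 + ((0 - 12) + 0)/8 = 5 + (-12 + 0)/8 = 5 + (⅛)*(-12) = 5 - 3/2 = 7/2 ≈ 3.5000)
M = 18 (M = 3*6 = 18)
(M*t)*(-11) = (18*(7/2))*(-11) = 63*(-11) = -693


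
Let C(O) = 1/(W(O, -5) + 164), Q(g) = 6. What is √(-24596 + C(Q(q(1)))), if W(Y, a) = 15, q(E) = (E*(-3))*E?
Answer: 3*I*√87564473/179 ≈ 156.83*I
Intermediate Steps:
q(E) = -3*E² (q(E) = (-3*E)*E = -3*E²)
C(O) = 1/179 (C(O) = 1/(15 + 164) = 1/179)
√(-24596 + C(Q(q(1)))) = √(-24596 + 1/179) = √(-4402683/179) = 3*I*√87564473/179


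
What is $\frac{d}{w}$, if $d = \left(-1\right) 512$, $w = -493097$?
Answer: $\frac{512}{493097} \approx 0.0010383$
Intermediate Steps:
$d = -512$
$\frac{d}{w} = - \frac{512}{-493097} = \left(-512\right) \left(- \frac{1}{493097}\right) = \frac{512}{493097}$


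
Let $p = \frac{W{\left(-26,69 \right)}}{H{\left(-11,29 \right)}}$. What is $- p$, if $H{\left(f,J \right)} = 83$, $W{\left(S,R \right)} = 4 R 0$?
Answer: $0$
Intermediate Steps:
$W{\left(S,R \right)} = 0$
$p = 0$ ($p = \frac{0}{83} = 0 \cdot \frac{1}{83} = 0$)
$- p = \left(-1\right) 0 = 0$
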